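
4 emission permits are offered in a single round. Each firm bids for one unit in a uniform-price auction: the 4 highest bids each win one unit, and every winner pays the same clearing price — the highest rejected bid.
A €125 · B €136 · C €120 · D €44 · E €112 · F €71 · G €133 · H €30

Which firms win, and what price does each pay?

Bids ranked high→low: 136 (B), 133 (G), 125 (A), 120 (C), 112 (E), 71 (F), …
The 4 highest are B, G, A, C.
First losing bid is E's €112, which sets the uniform price.

B, G, A, C; each pays €112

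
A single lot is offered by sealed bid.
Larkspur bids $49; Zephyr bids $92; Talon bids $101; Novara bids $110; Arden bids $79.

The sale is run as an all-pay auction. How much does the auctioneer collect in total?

Sorting bids: 110 (Novara) > 101 (Talon) > 92 (Zephyr) > 79 (Arden) > 49 (Larkspur)
Every bidder forfeits their bid regardless of winning.
Revenue = 49 + 92 + 101 + 110 + 79 = $431.

Total revenue: $431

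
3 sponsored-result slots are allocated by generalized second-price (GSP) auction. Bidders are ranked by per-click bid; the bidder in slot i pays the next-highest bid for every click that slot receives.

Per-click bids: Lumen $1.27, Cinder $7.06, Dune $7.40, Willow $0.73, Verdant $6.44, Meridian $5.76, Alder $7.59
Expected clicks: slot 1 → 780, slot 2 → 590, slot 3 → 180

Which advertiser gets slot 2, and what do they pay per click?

Dune; $7.06 per click

Per-click bids in order: $7.59 (Alder) > $7.40 (Dune) > $7.06 (Cinder) > $6.44 (Verdant) > …
Slot 2 goes to the second-ranked bidder, Dune, who pays the next bid down: $7.06/click.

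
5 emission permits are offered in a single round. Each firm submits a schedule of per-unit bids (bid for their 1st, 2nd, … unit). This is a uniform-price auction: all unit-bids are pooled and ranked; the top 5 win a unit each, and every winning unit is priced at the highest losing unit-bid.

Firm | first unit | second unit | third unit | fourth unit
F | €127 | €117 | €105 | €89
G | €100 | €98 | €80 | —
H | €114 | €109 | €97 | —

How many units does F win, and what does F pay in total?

All unit-bids, highest first — top 5: 127 (F-1), 117 (F-2), 114 (H-1), 109 (H-2), 105 (F-3)
First bid not allocated: €100.
F wins 3 unit(s) at €100 each.

F: 3 units, pays €300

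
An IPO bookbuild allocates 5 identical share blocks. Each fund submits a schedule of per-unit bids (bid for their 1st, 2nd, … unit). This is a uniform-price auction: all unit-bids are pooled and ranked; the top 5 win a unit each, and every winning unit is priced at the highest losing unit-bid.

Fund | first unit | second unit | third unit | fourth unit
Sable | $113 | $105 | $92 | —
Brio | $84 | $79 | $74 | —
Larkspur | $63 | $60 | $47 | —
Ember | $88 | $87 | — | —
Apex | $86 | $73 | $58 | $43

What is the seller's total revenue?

Total revenue: $430

Merging the schedules and taking the best 5: 113 (Sable-1), 105 (Sable-2), 92 (Sable-3), 88 (Ember-1), 87 (Ember-2)
The (k+1)-th unit-bid is $86.
Allocation: Ember 2, Sable 3. Every unit priced at $86.
Revenue = 5 × 86 = $430.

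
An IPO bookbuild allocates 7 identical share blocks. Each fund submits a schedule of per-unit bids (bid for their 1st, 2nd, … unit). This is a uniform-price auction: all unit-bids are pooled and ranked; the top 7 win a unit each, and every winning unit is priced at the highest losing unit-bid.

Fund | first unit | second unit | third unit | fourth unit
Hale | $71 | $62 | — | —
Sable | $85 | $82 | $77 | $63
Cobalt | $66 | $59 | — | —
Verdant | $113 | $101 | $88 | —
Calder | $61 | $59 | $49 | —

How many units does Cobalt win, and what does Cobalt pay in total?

Cobalt: 0 units, pays $0

Merging the schedules and taking the best 7: 113 (Verdant-1), 101 (Verdant-2), 88 (Verdant-3), 85 (Sable-1), 82 (Sable-2), 77 (Sable-3), 71 (Hale-1)
The (k+1)-th unit-bid is $66.
Cobalt wins 0 unit(s) at $66 each.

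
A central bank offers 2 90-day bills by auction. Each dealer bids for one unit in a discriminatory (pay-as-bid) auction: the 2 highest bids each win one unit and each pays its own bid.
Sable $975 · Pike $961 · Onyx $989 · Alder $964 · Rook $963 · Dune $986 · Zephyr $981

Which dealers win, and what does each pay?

Sorting: 989 (Onyx), 986 (Dune), 981 (Zephyr), 975 (Sable), …
Top 2: Onyx, Dune.
Each winner pays its own bid: Onyx $989, Dune $986.

Onyx $989, Dune $986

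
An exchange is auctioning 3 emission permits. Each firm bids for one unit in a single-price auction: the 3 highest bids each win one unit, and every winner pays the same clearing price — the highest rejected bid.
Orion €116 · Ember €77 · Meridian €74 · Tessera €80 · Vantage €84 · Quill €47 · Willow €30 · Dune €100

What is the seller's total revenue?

Bids ranked high→low: 116 (Orion), 100 (Dune), 84 (Vantage), 80 (Tessera), 77 (Ember), …
The 3 highest are Orion, Dune, Vantage.
Highest unsuccessful bid: €80 → clearing price.
Total revenue = 3 × €80 = €240.

Total revenue: €240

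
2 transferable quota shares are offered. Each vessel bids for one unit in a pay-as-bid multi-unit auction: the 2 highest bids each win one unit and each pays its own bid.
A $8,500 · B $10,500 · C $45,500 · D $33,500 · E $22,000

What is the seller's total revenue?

Sorting: 45,500 (C), 33,500 (D), 22,000 (E), 10,500 (B), …
The 2 highest are C, D.
Total revenue = 45,500 + 33,500 = $79,000.

Total revenue: $79,000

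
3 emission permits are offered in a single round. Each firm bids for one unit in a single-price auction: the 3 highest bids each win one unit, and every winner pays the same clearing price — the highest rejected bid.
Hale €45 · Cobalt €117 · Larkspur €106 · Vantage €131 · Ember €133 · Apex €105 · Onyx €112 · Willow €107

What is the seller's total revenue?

Total revenue: €336

Bids ranked high→low: 133 (Ember), 131 (Vantage), 117 (Cobalt), 112 (Onyx), 107 (Willow), …
Winners (3 units): Ember, Vantage, Cobalt.
First losing bid is Onyx's €112, which sets the uniform price.
Total revenue = 3 × €112 = €336.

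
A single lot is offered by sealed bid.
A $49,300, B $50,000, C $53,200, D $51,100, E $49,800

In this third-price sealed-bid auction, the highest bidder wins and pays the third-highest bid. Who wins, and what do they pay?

Bids ranked: 53,200 (C) > 51,100 (D) > 50,000 (B) > 49,800 (E) > 49,300 (A)
C is highest; pays the third-highest bid, $50,000.

C pays $50,000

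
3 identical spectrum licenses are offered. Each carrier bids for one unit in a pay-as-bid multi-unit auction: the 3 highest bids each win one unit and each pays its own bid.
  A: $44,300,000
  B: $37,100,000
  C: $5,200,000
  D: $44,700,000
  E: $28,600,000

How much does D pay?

Sorting: 44,700,000 (D), 44,300,000 (A), 37,100,000 (B), 28,600,000 (E), 5,200,000 (C)
The 3 highest are D, A, B.
D wins → own bid $44,700,000.

D pays $44,700,000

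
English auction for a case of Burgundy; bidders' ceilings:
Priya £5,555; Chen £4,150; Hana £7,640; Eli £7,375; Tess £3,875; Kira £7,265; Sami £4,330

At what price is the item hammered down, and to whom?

Hana wins at £7,375

Limits ranked: 7,640 (Hana) > 7,375 (Eli) > 7,265 (Kira) > 5,555 (Priya) > 4,330 (Sami) > 4,150 (Chen) > …
Bidding ends when Eli exits at £7,375; Hana takes it.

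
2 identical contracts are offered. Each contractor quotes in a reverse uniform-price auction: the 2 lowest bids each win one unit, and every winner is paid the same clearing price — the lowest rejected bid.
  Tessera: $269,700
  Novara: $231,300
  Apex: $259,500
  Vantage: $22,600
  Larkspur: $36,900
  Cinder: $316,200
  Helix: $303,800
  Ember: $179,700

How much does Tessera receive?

Tessera is paid $0

Ordering the bids: 22,600 (Vantage), 36,900 (Larkspur), 179,700 (Ember), 231,300 (Novara), …
Winners (2 units): Vantage, Larkspur.
Clearing price = lowest rejected bid = $179,700.
Tessera does not win → is paid $0.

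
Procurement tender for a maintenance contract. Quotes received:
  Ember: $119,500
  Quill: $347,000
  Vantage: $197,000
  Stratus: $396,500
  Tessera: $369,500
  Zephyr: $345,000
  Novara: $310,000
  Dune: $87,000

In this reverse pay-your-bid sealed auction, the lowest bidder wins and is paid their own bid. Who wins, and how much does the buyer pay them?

Dune is paid $87,000

Bids ranked: 87,000 (Dune) < 119,500 (Ember) < 197,000 (Vantage) < 310,000 (Novara) < 345,000 (Zephyr) < 347,000 (Quill) < …
Dune has the lowest bid and is paid exactly that: $87,000.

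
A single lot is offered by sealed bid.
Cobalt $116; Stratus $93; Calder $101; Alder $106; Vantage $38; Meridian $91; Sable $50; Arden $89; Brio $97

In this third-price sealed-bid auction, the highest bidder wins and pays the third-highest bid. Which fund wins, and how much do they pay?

Cobalt pays $101

Rule: the highest bidder wins and pays the third-highest bid.
Bids in order: 116 (Cobalt) > 106 (Alder) > 101 (Calder) > 97 (Brio) > 93 (Stratus) > 91 (Meridian) > …
Cobalt wins; payment is bid #3 in the ranking = $101.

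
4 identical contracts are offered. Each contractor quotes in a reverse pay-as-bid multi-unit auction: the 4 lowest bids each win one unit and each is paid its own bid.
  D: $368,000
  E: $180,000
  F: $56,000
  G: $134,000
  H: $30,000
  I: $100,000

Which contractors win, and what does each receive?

H $30,000, F $56,000, I $100,000, G $134,000

Ordering the bids: 30,000 (H), 56,000 (F), 100,000 (I), 134,000 (G), 180,000 (E), 368,000 (D)
Lowest 4: H, F, I, G.
Each winner is paid its own bid: H $30,000, F $56,000, I $100,000, G $134,000.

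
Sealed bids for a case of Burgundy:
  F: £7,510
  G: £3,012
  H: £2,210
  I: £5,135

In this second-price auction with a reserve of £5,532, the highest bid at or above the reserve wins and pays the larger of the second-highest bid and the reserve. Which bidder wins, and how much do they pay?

F pays £5,532

Bids ranked: 7,510 (F) > 5,135 (I) > 3,012 (G) > 2,210 (H)
Highest eligible bid: F at £7,510.
max(second-highest £5,135, reserve £5,532) = £5,532.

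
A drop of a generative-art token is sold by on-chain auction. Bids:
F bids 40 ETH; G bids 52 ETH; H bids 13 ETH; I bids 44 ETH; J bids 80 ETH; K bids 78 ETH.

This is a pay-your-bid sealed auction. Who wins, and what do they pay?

J pays 80 ETH

Rule: the highest bidder wins and pays their own bid.
Bids ranked: 80 (J) > 78 (K) > 52 (G) > 44 (I) > 40 (F) > 13 (H)
First-price: J pays what they bid, 80 ETH.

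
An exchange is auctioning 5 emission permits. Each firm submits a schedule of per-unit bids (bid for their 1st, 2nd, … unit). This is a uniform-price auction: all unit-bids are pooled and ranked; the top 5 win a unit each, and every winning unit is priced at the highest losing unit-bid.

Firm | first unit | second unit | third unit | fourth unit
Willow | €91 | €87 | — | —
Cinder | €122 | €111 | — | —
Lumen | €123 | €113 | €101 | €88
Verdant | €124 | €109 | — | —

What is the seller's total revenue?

Total revenue: €545

All unit-bids, highest first — top 5: 124 (Verdant-1), 123 (Lumen-1), 122 (Cinder-1), 113 (Lumen-2), 111 (Cinder-2)
First bid not allocated: €109.
Allocation: Cinder 2, Lumen 2, Verdant 1. Every unit priced at €109.
Revenue = 5 × 109 = €545.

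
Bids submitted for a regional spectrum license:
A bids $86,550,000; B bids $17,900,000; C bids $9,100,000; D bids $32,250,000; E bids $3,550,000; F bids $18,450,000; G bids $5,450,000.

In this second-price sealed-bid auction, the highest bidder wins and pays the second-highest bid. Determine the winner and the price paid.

A pays $32,250,000

Second-price sealed-bid auction: the highest bidder wins and pays the second-highest bid.
Bids in order: 86,550,000 (A) > 32,250,000 (D) > 18,450,000 (F) > 17,900,000 (B) > 9,100,000 (C) > 5,450,000 (G) > …
A wins with the highest bid; price is set by the runner-up at $32,250,000.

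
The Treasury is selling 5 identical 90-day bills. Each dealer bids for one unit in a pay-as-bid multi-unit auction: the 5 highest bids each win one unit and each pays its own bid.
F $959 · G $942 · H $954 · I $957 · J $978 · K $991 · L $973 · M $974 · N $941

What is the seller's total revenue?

Total revenue: $4,875

Sorting: 991 (K), 978 (J), 974 (M), 973 (L), 959 (F), 957 (I), 954 (H), …
Top 5: K, J, M, L, F.
Total revenue = 991 + 978 + 974 + 973 + 959 = $4,875.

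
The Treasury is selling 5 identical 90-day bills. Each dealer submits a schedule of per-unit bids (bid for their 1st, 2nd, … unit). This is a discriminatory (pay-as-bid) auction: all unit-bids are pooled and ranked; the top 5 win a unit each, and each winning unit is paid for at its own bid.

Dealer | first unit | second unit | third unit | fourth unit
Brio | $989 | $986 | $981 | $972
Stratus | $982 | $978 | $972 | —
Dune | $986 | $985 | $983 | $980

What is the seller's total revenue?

Pooled unit-bids ranked (top 5): 989 (Brio-1), 986 (Brio-2), 986 (Dune-1), 985 (Dune-2), 983 (Dune-3)
Next rejected bid: $982 (not a price — pay-as-bid).
Each winning unit pays its own bid.
Revenue = 989 + 986 + 986 + 985 + 983 = $4,929.

Total revenue: $4,929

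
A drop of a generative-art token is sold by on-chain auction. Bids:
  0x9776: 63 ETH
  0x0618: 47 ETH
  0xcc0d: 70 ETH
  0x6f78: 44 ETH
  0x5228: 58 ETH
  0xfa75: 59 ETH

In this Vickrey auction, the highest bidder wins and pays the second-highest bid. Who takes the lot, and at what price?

Rule: the highest bidder wins and pays the second-highest bid.
Bids ranked: 70 (0xcc0d) > 63 (0x9776) > 59 (0xfa75) > 58 (0x5228) > 47 (0x0618) > 44 (0x6f78)
0xcc0d is highest; pays the second-highest bid, 63 ETH.

0xcc0d pays 63 ETH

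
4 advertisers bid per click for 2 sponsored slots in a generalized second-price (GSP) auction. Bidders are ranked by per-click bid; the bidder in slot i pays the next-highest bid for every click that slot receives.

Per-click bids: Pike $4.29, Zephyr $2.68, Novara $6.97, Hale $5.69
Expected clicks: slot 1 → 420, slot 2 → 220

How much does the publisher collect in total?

Total revenue: $3333.60

Per-click bids in order: $6.97 (Novara) > $5.69 (Hale) > $4.29 (Pike) > …
Slot 1: Novara pays $5.69 × 420 = $2389.80
Slot 2: Hale pays $4.29 × 220 = $943.80
Total = $3333.60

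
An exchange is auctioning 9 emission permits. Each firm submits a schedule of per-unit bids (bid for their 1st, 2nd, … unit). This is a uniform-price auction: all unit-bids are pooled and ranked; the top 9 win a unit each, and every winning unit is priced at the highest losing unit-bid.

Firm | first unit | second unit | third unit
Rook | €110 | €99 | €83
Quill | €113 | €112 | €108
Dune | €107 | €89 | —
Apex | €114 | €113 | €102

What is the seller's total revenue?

All unit-bids, highest first — top 9: 114 (Apex-1), 113 (Quill-1), 113 (Apex-2), 112 (Quill-2), 110 (Rook-1), 108 (Quill-3), 107 (Dune-1), 102 (Apex-3), 99 (Rook-2)
First bid not allocated: €89.
Allocation: Apex 3, Dune 1, Quill 3, Rook 2. Every unit priced at €89.
Revenue = 9 × 89 = €801.

Total revenue: €801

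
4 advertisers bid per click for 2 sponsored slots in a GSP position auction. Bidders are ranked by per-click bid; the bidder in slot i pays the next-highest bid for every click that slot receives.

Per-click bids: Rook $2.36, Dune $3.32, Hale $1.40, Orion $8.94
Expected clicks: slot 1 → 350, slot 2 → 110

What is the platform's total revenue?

Ranked by bid: $8.94 (Orion) > $3.32 (Dune) > $2.36 (Rook) > …
Slot 1: Orion pays $3.32 × 350 = $1162.00
Slot 2: Dune pays $2.36 × 110 = $259.60
Total = $1421.60

Total revenue: $1421.60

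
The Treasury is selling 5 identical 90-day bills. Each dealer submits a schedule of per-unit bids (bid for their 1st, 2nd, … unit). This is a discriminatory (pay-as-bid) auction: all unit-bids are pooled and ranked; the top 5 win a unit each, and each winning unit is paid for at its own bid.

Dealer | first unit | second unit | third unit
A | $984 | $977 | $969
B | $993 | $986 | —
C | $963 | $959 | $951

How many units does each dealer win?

A 3, B 2

Merging the schedules and taking the best 5: 993 (B-1), 986 (B-2), 984 (A-1), 977 (A-2), 969 (A-3)
Next rejected bid: $963 (not a price — pay-as-bid).
Allocation: A 3, B 2.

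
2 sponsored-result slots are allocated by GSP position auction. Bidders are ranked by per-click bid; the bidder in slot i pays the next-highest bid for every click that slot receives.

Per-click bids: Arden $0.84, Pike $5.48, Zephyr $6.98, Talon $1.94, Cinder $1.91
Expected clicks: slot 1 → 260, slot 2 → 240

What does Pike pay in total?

Sorting advertisers: $6.98 (Zephyr) > $5.48 (Pike) > $1.94 (Talon) > …
Pike holds slot 2 → pays next bid $1.94 × 240 clicks = $465.60.

Pike pays $465.60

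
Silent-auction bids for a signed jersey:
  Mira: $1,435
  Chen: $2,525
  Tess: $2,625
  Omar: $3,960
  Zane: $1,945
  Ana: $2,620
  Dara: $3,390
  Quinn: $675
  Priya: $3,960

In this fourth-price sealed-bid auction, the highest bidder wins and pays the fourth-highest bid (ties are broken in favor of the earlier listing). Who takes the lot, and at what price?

Omar pays $2,625

Rule: the highest bidder wins and pays the fourth-highest bid.
Sorting bids: 3,960 (Omar) > 3,960 (Priya) > 3,390 (Dara) > 2,625 (Tess) > 2,620 (Ana) > 2,525 (Chen) > …
Omar and Priya tie at $3,960; tie-break gives it to Omar.
Omar wins; payment is bid #4 in the ranking = $2,625.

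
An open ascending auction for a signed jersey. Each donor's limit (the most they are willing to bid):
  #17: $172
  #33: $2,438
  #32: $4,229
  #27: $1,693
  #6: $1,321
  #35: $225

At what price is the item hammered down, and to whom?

#32 wins at $2,438

Ascending (English) auction: the price rises until one bidder remains; the winner pays the price at which the last rival dropped out.
Sorting limits: 4,229 (#32) > 2,438 (#33) > 1,693 (#27) > 1,321 (#6) > 225 (#35) > 172 (#17)
Once the price passes $2,438, only #32 is left; the hammer falls at #33's limit of $2,438.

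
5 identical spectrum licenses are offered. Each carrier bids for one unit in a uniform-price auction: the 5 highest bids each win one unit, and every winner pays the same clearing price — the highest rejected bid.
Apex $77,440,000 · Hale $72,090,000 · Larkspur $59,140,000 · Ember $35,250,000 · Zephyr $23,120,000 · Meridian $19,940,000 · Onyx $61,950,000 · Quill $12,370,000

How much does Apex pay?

Sorting: 77,440,000 (Apex), 72,090,000 (Hale), 61,950,000 (Onyx), 59,140,000 (Larkspur), 35,250,000 (Ember), 23,120,000 (Zephyr), 19,940,000 (Meridian), …
Top 5: Apex, Hale, Onyx, Larkspur, Ember.
Clearing price = highest rejected bid = $23,120,000.
Apex wins → pays $23,120,000.

Apex pays $23,120,000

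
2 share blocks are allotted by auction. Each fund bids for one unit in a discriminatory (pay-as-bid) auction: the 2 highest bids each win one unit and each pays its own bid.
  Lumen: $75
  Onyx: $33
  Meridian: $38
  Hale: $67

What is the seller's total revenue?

Total revenue: $142

Sorting: 75 (Lumen), 67 (Hale), 38 (Meridian), 33 (Onyx)
The 2 highest are Lumen, Hale.
Total revenue = 75 + 67 = $142.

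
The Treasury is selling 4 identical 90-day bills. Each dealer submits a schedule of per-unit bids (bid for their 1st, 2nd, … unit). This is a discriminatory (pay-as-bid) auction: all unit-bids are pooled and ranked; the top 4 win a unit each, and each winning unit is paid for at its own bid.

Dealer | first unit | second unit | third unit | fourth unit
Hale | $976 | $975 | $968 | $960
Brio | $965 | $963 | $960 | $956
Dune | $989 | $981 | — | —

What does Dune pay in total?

Merging the schedules and taking the best 4: 989 (Dune-1), 981 (Dune-2), 976 (Hale-1), 975 (Hale-2)
Next rejected bid: $968 (not a price — pay-as-bid).
Dune's winning unit-bids: 989 + 981 = $1,970.

Dune pays $1,970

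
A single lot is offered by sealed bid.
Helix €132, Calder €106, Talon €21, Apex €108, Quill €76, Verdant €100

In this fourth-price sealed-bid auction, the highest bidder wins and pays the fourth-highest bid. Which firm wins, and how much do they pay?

Helix pays €100

Rule: the highest bidder wins and pays the fourth-highest bid.
Bids in order: 132 (Helix) > 108 (Apex) > 106 (Calder) > 100 (Verdant) > 76 (Quill) > 21 (Talon)
Helix is highest; pays the fourth-highest bid, €100.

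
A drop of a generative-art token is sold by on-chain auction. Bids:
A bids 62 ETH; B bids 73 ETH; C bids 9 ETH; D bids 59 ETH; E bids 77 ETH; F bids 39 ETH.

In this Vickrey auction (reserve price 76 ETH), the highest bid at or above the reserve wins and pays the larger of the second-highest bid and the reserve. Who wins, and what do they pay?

E pays 76 ETH

Bids ranked: 77 (E) > 73 (B) > 62 (A) > 59 (D) > 39 (F) > 9 (C)
E has the top bid at or above the reserve (77 ETH).
max(second-highest 73 ETH, reserve 76 ETH) = 76 ETH.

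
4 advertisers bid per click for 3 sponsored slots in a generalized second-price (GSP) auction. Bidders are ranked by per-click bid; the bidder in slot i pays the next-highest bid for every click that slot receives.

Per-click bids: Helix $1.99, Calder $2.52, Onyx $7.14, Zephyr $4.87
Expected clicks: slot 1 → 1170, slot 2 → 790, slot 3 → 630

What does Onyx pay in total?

Sorting advertisers: $7.14 (Onyx) > $4.87 (Zephyr) > $2.52 (Calder) > $1.99 (Helix)
Onyx holds slot 1 → pays next bid $4.87 × 1170 clicks = $5697.90.

Onyx pays $5697.90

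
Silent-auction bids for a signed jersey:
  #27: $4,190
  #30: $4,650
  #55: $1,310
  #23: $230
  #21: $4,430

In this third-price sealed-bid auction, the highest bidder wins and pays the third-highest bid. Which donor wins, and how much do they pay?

Bids ranked: 4,650 (#30) > 4,430 (#21) > 4,190 (#27) > 1,310 (#55) > 230 (#23)
#30 wins; payment is bid #3 in the ranking = $4,190.

#30 pays $4,190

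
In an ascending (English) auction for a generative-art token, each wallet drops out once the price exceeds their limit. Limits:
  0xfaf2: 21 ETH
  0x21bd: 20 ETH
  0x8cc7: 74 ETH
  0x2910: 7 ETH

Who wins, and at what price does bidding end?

Rule: the price rises until one bidder remains; the winner pays the price at which the last rival dropped out.
Limits in order: 74 (0x8cc7) > 21 (0xfaf2) > 20 (0x21bd) > 7 (0x2910)
Bidding ends when 0xfaf2 exits at 21 ETH; 0x8cc7 takes it.

0x8cc7 wins at 21 ETH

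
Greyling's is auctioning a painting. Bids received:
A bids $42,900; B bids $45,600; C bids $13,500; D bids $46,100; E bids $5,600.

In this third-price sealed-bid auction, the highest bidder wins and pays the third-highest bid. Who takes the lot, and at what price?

Rule: the highest bidder wins and pays the third-highest bid.
Bids ranked: 46,100 (D) > 45,600 (B) > 42,900 (A) > 13,500 (C) > 5,600 (E)
D wins; payment is bid #3 in the ranking = $42,900.

D pays $42,900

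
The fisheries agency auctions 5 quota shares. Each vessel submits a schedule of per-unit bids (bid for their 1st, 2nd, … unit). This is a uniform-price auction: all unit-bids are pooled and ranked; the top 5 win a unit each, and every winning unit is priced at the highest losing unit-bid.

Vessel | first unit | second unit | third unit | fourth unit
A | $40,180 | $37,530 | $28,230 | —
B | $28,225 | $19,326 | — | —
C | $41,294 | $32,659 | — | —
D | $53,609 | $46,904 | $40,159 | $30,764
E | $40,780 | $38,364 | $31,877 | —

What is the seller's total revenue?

Total revenue: $200,795

Merging the schedules and taking the best 5: 53,609 (D-1), 46,904 (D-2), 41,294 (C-1), 40,780 (E-1), 40,180 (A-1)
First bid not allocated: $40,159.
Allocation: A 1, C 1, D 2, E 1. Every unit priced at $40,159.
Revenue = 5 × 40,159 = $200,795.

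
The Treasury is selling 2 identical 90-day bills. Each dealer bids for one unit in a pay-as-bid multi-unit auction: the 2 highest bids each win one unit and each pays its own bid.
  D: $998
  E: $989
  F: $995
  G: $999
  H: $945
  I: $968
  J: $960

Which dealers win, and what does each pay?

G $999, D $998

Sorting: 999 (G), 998 (D), 995 (F), 989 (E), …
Winners (2 units): G, D.
Each winner pays its own bid: G $999, D $998.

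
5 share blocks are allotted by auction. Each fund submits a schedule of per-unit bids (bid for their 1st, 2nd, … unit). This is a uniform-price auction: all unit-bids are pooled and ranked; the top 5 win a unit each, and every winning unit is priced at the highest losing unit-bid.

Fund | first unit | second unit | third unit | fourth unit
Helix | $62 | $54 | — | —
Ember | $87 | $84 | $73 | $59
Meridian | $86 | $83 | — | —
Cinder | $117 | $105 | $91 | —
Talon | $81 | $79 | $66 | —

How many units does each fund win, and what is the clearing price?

All unit-bids, highest first — top 5: 117 (Cinder-1), 105 (Cinder-2), 91 (Cinder-3), 87 (Ember-1), 86 (Meridian-1)
First bid not allocated: $84.
Allocation: Cinder 3, Ember 1, Meridian 1.

Cinder 3, Ember 1, Meridian 1; clearing price $84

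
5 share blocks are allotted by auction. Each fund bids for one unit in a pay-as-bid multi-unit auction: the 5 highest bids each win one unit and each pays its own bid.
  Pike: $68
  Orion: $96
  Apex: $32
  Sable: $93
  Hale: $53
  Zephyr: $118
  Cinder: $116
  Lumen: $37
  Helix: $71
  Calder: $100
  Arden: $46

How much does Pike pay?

Pike pays $0

Sorting: 118 (Zephyr), 116 (Cinder), 100 (Calder), 96 (Orion), 93 (Sable), 71 (Helix), 68 (Pike), …
Top 5: Zephyr, Cinder, Calder, Orion, Sable.
Pike does not win → $0.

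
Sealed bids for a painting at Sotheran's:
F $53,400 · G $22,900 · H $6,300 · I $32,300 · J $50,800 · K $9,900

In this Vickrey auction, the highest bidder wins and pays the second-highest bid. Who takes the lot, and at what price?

F pays $50,800

Bids ranked: 53,400 (F) > 50,800 (J) > 32,300 (I) > 22,900 (G) > 9,900 (K) > 6,300 (H)
F is highest; pays the second-highest bid, $50,800.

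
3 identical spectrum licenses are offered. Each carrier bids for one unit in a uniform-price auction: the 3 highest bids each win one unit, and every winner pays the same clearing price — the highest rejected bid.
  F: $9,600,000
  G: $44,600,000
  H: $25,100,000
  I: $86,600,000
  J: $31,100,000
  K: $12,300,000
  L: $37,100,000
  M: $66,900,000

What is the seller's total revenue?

Total revenue: $111,300,000

Bids ranked high→low: 86,600,000 (I), 66,900,000 (M), 44,600,000 (G), 37,100,000 (L), 31,100,000 (J), …
Winners (3 units): I, M, G.
Clearing price = highest rejected bid = $37,100,000.
Total revenue = 3 × $37,100,000 = $111,300,000.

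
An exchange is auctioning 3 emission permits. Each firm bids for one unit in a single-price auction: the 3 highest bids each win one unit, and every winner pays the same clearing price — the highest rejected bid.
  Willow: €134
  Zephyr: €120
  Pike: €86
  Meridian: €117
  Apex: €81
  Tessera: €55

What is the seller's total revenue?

Bids ranked high→low: 134 (Willow), 120 (Zephyr), 117 (Meridian), 86 (Pike), 81 (Apex), …
Top 3: Willow, Zephyr, Meridian.
Highest unsuccessful bid: €86 → clearing price.
Total revenue = 3 × €86 = €258.

Total revenue: €258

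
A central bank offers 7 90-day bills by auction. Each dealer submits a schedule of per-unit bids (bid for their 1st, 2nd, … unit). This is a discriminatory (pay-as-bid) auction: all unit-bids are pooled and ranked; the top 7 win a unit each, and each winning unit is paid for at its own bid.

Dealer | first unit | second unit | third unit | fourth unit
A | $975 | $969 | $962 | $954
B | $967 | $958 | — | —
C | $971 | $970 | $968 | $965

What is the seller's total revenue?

Total revenue: $6,785

Merging the schedules and taking the best 7: 975 (A-1), 971 (C-1), 970 (C-2), 969 (A-2), 968 (C-3), 967 (B-1), 965 (C-4)
Next rejected bid: $962 (not a price — pay-as-bid).
Each winning unit pays its own bid.
Revenue = 975 + 971 + 970 + 969 + 968 + 967 + 965 = $6,785.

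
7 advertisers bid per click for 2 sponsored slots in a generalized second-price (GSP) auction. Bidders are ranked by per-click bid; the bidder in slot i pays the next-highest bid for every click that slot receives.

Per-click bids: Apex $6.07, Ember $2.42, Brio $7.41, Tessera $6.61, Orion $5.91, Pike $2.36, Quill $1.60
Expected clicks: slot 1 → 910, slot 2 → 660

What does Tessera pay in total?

Tessera pays $4006.20

Per-click bids in order: $7.41 (Brio) > $6.61 (Tessera) > $6.07 (Apex) > …
Tessera holds slot 2 → pays next bid $6.07 × 660 clicks = $4006.20.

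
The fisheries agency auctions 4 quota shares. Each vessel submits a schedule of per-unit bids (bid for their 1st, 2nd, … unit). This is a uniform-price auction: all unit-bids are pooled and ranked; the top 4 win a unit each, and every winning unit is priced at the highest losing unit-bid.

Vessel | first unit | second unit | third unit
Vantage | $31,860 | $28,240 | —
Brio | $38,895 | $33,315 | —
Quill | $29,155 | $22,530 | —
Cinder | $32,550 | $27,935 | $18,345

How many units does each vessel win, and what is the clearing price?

Brio 2, Cinder 1, Vantage 1; clearing price $29,155

Pooled unit-bids ranked (top 4): 38,895 (Brio-1), 33,315 (Brio-2), 32,550 (Cinder-1), 31,860 (Vantage-1)
First bid not allocated: $29,155.
Allocation: Brio 2, Cinder 1, Vantage 1.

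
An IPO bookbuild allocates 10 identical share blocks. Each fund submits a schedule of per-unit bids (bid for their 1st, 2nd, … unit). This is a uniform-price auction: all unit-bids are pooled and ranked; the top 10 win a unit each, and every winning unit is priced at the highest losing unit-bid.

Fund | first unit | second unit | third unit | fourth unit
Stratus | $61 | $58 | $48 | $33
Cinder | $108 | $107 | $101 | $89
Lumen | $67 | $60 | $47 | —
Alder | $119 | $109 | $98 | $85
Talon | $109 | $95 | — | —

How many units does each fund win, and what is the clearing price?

Merging the schedules and taking the best 10: 119 (Alder-1), 109 (Alder-2), 109 (Talon-1), 108 (Cinder-1), 107 (Cinder-2), 101 (Cinder-3), 98 (Alder-3), 95 (Talon-2), 89 (Cinder-4), 85 (Alder-4)
The (k+1)-th unit-bid is $67.
Allocation: Alder 4, Cinder 4, Talon 2.

Alder 4, Cinder 4, Talon 2; clearing price $67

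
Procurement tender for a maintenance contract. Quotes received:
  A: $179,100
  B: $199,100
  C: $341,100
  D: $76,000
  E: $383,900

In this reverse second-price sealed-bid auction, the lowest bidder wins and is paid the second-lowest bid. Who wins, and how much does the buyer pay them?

Rule: the lowest bidder wins and is paid the second-lowest bid.
Bids ranked: 76,000 (D) < 179,100 (A) < 199,100 (B) < 341,100 (C) < 383,900 (E)
D wins with the lowest bid; price is set by the runner-up at $179,100.

D is paid $179,100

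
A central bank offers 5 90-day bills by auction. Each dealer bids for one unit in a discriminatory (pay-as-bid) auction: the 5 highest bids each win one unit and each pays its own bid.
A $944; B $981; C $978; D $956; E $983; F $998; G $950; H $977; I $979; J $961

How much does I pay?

I pays $979

Bids ranked high→low: 998 (F), 983 (E), 981 (B), 979 (I), 978 (C), 977 (H), 961 (J), …
Top 5: F, E, B, I, C.
I wins → own bid $979.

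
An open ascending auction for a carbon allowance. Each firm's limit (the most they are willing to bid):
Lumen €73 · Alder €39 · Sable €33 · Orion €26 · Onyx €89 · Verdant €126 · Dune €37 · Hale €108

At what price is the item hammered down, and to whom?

Rule: the price rises until one bidder remains; the winner pays the price at which the last rival dropped out.
Sorting limits: 126 (Verdant) > 108 (Hale) > 89 (Onyx) > 73 (Lumen) > 39 (Alder) > 37 (Dune) > …
Hale is the last rival to drop out, at €108; Verdant remains and wins at that price.

Verdant wins at €108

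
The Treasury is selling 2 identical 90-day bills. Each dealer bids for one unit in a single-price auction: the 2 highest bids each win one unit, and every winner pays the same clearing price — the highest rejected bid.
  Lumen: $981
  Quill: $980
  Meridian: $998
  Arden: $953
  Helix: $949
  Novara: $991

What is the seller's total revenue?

Sorting: 998 (Meridian), 991 (Novara), 981 (Lumen), 980 (Quill), …
Winners (2 units): Meridian, Novara.
First losing bid is Lumen's $981, which sets the uniform price.
Total revenue = 2 × $981 = $1,962.

Total revenue: $1,962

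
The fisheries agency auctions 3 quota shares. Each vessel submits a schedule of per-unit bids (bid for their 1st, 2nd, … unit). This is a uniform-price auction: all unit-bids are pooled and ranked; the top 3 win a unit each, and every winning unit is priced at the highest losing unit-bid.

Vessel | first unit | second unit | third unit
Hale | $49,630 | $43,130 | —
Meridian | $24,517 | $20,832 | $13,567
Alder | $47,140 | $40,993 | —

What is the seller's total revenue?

Merging the schedules and taking the best 3: 49,630 (Hale-1), 47,140 (Alder-1), 43,130 (Hale-2)
Highest rejected unit-bid = $40,993.
Allocation: Alder 1, Hale 2. Every unit priced at $40,993.
Revenue = 3 × 40,993 = $122,979.

Total revenue: $122,979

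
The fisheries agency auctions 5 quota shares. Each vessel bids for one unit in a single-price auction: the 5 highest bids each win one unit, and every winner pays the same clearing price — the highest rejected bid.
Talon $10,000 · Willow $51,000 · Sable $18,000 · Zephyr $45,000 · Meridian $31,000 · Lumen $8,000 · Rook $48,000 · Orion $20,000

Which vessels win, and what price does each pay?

Willow, Rook, Zephyr, Meridian, Orion; each pays $18,000

Ordering the bids: 51,000 (Willow), 48,000 (Rook), 45,000 (Zephyr), 31,000 (Meridian), 20,000 (Orion), 18,000 (Sable), 10,000 (Talon), …
Top 5: Willow, Rook, Zephyr, Meridian, Orion.
Highest unsuccessful bid: $18,000 → clearing price.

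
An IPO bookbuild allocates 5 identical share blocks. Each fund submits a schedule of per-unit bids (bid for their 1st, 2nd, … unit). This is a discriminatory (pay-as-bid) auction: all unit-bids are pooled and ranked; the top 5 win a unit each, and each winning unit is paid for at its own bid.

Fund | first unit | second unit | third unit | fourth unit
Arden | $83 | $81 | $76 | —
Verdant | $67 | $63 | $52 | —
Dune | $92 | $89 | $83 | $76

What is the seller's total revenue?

Total revenue: $428

Merging the schedules and taking the best 5: 92 (Dune-1), 89 (Dune-2), 83 (Arden-1), 83 (Dune-3), 81 (Arden-2)
Next rejected bid: $76 (not a price — pay-as-bid).
Each winning unit pays its own bid.
Revenue = 92 + 89 + 83 + 83 + 81 = $428.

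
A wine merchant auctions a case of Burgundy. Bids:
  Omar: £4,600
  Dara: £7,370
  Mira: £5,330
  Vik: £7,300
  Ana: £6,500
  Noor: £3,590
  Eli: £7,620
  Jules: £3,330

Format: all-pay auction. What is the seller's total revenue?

Bids ranked: 7,620 (Eli) > 7,370 (Dara) > 7,300 (Vik) > 6,500 (Ana) > 5,330 (Mira) > 4,600 (Omar) > …
Eli wins with the top bid; all bids are sunk regardless.
Every bidder forfeits their bid regardless of winning.
Revenue = 4,600 + 7,370 + 5,330 + 7,300 + 6,500 + 3,590 + 7,620 + 3,330 = £45,640.

Total revenue: £45,640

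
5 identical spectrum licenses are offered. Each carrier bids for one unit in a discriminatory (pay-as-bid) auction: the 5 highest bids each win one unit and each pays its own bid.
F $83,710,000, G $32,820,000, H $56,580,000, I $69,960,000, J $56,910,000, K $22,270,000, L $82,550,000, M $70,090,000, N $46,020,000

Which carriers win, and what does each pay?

Bids ranked high→low: 83,710,000 (F), 82,550,000 (L), 70,090,000 (M), 69,960,000 (I), 56,910,000 (J), 56,580,000 (H), 46,020,000 (N), …
Winners (5 units): F, L, M, I, J.
Each winner pays its own bid: F $83,710,000, L $82,550,000, M $70,090,000, I $69,960,000, J $56,910,000.

F $83,710,000, L $82,550,000, M $70,090,000, I $69,960,000, J $56,910,000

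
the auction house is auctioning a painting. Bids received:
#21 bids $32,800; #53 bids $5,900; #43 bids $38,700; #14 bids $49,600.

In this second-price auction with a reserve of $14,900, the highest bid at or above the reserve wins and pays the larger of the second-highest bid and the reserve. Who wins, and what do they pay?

#14 pays $38,700

Bids ranked: 49,600 (#14) > 38,700 (#43) > 32,800 (#21) > 5,900 (#53)
#14 has the top bid at or above the reserve ($49,600).
Second-highest bid $38,700 exceeds the reserve $14,900 → payment $38,700.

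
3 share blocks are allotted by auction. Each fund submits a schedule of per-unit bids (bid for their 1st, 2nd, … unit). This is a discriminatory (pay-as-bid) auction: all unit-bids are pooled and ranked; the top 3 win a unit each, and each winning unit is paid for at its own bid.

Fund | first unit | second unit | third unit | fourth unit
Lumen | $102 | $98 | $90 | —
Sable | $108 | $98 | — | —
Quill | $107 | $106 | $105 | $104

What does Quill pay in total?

Merging the schedules and taking the best 3: 108 (Sable-1), 107 (Quill-1), 106 (Quill-2)
Next rejected bid: $105 (not a price — pay-as-bid).
Quill's winning unit-bids: 107 + 106 = $213.

Quill pays $213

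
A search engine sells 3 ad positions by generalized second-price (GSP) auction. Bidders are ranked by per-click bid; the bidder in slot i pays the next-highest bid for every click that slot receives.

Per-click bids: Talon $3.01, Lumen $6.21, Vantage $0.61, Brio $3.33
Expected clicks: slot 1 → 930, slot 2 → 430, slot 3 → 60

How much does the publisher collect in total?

Per-click bids in order: $6.21 (Lumen) > $3.33 (Brio) > $3.01 (Talon) > $0.61 (Vantage)
Slot 1: Lumen pays $3.33 × 930 = $3096.90
Slot 2: Brio pays $3.01 × 430 = $1294.30
Slot 3: Talon pays $0.61 × 60 = $36.60
Total = $4427.80

Total revenue: $4427.80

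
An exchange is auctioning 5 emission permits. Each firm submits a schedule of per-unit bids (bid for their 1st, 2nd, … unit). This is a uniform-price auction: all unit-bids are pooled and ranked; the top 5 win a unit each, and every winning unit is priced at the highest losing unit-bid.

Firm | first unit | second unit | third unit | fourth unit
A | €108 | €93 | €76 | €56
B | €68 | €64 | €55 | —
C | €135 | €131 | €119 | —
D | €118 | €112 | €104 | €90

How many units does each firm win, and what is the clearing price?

Pooled unit-bids ranked (top 5): 135 (C-1), 131 (C-2), 119 (C-3), 118 (D-1), 112 (D-2)
The (k+1)-th unit-bid is €108.
Allocation: C 3, D 2.

C 3, D 2; clearing price €108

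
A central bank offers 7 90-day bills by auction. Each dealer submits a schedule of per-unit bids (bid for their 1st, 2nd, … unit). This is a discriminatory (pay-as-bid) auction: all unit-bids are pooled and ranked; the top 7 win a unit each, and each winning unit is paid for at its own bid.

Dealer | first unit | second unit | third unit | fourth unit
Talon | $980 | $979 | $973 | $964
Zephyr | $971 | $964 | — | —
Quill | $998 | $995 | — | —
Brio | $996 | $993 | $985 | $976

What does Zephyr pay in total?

All unit-bids, highest first — top 7: 998 (Quill-1), 996 (Brio-1), 995 (Quill-2), 993 (Brio-2), 985 (Brio-3), 980 (Talon-1), 979 (Talon-2)
Next rejected bid: $976 (not a price — pay-as-bid).
Zephyr wins no units.

Zephyr pays $0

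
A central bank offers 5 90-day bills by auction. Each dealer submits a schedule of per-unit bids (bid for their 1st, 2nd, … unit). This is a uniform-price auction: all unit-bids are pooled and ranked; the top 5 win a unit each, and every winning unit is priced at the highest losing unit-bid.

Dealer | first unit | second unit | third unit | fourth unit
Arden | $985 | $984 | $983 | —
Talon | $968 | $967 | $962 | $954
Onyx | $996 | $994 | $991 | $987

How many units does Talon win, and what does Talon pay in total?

Talon: 0 units, pays $0

Pooled unit-bids ranked (top 5): 996 (Onyx-1), 994 (Onyx-2), 991 (Onyx-3), 987 (Onyx-4), 985 (Arden-1)
Highest rejected unit-bid = $984.
Talon wins 0 unit(s) at $984 each.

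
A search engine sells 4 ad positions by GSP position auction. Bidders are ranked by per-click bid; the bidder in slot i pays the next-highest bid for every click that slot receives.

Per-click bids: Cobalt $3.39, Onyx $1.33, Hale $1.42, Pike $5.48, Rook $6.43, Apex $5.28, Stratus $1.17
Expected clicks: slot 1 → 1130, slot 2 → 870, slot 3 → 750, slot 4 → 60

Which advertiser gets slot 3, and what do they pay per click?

Apex; $3.39 per click

Sorting advertisers: $6.43 (Rook) > $5.48 (Pike) > $5.28 (Apex) > $3.39 (Cobalt) > $1.42 (Hale) > …
Slot 3 goes to the third-ranked bidder, Apex, who pays the next bid down: $3.39/click.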